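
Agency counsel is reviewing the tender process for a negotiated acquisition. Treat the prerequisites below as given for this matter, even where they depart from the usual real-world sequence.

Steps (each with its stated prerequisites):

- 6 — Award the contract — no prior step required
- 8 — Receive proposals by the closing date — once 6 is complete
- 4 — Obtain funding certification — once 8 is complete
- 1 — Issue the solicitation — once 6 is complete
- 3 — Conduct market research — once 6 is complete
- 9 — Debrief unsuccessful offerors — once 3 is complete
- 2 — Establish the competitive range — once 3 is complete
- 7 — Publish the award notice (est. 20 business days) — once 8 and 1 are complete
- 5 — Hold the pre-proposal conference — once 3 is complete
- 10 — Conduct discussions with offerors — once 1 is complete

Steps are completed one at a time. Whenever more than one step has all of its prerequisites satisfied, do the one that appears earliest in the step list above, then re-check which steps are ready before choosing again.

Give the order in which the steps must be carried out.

6, 8, 4, 1, 3, 9, 2, 7, 5, 10

6 is the only step with nothing outstanding, so it goes first.
8, 1 and 3 are all available; 8 is listed earlier → 8.
4, 1 and 3 are all available; 4 is listed earlier → 4.
Ready: 1 and 3. 1 is listed earlier → 1.
3, 7 and 10 are all available; 3 is listed earlier → 3.
Ready: 9, 2, 7, 5 and 10. 9 is listed earlier → 9.
Ready: 2, 7, 5 and 10. 2 is listed earlier → 2.
Now 7, 5 and 10 have their prerequisites met. 7 is listed earlier, so 7 next.
Now 5 and 10 have their prerequisites met. 5 is listed earlier, so 5 next.
Next only 10 has its prerequisites met → 10.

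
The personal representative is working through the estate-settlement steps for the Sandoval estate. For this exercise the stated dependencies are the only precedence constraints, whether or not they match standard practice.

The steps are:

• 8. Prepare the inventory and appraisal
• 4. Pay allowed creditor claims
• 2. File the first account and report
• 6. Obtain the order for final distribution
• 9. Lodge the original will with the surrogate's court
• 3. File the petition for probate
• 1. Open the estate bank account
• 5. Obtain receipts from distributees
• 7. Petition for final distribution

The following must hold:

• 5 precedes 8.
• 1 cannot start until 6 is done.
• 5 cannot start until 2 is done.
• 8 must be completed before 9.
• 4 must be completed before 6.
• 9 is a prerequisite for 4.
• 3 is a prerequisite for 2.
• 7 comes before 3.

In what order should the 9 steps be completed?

7, 3, 2, 5, 8, 9, 4, 6, 1

Only 7 has no prerequisites, so it is first.
3 is the only step now ready → 3.
Next only 2 has its prerequisites met → 2.
5 needed 2, now all done → 5.
8 is the only step now ready → 8.
That leaves 9 as the only ready step → 9.
Next only 4 has its prerequisites met → 4.
Next only 6 has its prerequisites met → 6.
1 is the only step now ready → 1.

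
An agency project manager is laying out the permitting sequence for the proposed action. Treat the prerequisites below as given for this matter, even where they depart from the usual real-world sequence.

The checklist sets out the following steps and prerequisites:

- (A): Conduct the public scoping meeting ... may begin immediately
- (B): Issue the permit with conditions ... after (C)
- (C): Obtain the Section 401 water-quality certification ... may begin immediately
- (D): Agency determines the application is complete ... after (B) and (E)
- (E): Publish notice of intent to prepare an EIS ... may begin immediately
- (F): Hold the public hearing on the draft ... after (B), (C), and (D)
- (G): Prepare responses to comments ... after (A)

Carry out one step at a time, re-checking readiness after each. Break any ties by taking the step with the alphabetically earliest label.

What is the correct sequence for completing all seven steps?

(A) (C) (B) (E) (D) (F) (G)

Nothing is required for (A), (C) and (E). (A) has the earlier label → (A) first.
(G) now also ready, so the ready set is {(C), (E), (G)}; (C) has the earlier label → (C).
Ready: (B), (E) and (G). (B) has the earlier label → (B).
(E) and (G) are both available; (E) has the earlier label → (E).
(D) now also ready, so the ready set is {(D), (G)}; (D) has the earlier label → (D).
(F) and (G) are both available; (F) has the earlier label → (F).
(G) needed (A), now all done → (G).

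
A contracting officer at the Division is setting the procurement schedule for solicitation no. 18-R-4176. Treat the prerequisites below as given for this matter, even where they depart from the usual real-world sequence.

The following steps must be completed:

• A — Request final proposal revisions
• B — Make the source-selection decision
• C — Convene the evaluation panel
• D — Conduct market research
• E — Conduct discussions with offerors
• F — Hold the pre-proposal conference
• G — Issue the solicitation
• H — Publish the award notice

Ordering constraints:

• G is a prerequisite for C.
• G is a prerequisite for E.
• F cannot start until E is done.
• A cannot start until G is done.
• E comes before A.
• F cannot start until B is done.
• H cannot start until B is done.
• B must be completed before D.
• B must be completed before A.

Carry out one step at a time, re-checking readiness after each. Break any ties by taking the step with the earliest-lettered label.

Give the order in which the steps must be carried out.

B D G C E A F H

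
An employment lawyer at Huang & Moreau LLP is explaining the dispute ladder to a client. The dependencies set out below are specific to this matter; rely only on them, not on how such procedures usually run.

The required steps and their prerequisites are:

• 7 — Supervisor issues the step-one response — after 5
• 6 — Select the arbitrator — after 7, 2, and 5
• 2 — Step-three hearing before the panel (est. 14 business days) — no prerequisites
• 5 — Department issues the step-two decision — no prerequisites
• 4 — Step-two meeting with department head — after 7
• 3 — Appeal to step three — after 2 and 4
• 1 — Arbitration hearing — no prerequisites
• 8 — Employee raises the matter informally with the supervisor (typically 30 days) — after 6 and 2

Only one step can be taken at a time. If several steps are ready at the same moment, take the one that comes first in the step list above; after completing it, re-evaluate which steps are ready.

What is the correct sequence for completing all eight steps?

2 → 5 → 7 → 6 → 4 → 3 → 1 → 8

2, 5 and 1 have no prerequisites; 2 is listed earlier, so 2 is first.
Now 5 and 1 have their prerequisites met. 5 is listed earlier, so 5 next.
Now 7 and 1 have their prerequisites met. 7 is listed earlier, so 7 next.
6 and 4 now also ready, so the ready set is {6, 4, 1}; 6 is listed earlier → 6.
Ready: 4, 1 and 8. 4 is listed earlier → 4.
3 now also ready, so the ready set is {3, 1, 8}; 3 is listed earlier → 3.
Now 1 and 8 have their prerequisites met. 1 is listed earlier, so 1 next.
Next only 8 has its prerequisites met → 8.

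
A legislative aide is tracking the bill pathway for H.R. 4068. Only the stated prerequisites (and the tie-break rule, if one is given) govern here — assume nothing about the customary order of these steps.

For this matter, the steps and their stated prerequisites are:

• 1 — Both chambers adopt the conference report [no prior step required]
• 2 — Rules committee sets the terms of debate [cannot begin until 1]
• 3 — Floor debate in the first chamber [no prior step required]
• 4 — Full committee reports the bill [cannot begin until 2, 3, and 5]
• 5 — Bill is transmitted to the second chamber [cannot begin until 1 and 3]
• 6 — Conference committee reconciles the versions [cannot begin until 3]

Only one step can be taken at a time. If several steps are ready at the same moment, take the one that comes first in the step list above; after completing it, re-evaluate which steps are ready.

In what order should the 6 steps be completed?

1 → 2 → 3 → 5 → 4 → 6

Nothing is required for 1 and 3. 1 is listed earlier → 1 first.
Now 2 and 3 have their prerequisites met. 2 is listed earlier, so 2 next.
Next only 3 has its prerequisites met → 3.
Ready: 5 and 6. 5 is listed earlier → 5.
4 now also ready, so the ready set is {4, 6}; 4 is listed earlier → 4.
6 needed 3, now all done → 6.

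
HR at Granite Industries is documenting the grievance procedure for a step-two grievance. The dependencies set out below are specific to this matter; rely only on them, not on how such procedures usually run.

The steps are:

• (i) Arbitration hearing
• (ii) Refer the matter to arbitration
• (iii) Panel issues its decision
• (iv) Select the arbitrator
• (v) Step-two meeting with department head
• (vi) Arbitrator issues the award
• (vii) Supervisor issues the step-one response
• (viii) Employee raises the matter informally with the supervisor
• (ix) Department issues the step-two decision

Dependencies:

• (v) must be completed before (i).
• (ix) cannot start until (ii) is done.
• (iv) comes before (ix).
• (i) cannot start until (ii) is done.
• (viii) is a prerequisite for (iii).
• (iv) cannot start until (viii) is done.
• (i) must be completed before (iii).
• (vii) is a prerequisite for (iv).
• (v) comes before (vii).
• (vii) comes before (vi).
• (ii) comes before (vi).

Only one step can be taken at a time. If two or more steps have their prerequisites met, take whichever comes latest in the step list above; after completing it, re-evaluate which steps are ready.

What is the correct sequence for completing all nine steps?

Nothing is required for (viii), (v) and (ii). (viii) is listed later → (viii) first.
Now (v) and (ii) have their prerequisites met. (v) is listed later, so (v) next.
(vii) now also ready, so the ready set is {(vii), (ii)}; (vii) is listed later → (vii).
Now (iv) and (ii) have their prerequisites met. (iv) is listed later, so (iv) next.
Next only (ii) has its prerequisites met → (ii).
Ready: (ix), (vi) and (i). (ix) is listed later → (ix).
Ready: (vi) and (i). (vi) is listed later → (vi).
That leaves (i) as the only ready step → (i).
(iii) needed (viii) and (i), now all done → (iii).

(viii), (v), (vii), (iv), (ii), (ix), (vi), (i), (iii)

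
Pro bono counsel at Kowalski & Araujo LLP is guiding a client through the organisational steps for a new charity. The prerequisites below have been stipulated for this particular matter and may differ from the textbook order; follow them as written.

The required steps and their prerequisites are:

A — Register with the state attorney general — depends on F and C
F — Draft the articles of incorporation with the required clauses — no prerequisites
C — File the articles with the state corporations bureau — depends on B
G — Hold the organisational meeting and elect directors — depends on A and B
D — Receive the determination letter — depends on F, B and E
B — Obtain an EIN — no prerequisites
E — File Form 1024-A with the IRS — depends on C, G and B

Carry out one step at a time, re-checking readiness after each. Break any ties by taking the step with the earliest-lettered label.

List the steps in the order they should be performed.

B C F A G E D

Nothing is required for B and F. B has the earlier label → B first.
C now also ready, so the ready set is {C, F}; C has the earlier label → C.
Next only F has its prerequisites met → F.
A is the only step now ready → A.
That leaves G as the only ready step → G.
Next only E has its prerequisites met → E.
D is the only step now ready → D.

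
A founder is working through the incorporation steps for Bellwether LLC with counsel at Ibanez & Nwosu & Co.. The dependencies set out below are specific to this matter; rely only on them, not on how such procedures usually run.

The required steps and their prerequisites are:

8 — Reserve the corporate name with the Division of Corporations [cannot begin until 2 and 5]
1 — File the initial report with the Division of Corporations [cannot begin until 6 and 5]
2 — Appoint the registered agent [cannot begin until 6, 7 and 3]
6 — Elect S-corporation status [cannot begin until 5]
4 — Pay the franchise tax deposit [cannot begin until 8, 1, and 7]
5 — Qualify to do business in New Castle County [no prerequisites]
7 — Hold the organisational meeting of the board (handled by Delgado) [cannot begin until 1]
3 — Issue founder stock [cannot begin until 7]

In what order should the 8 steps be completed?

Only 5 has no prerequisites, so it is first.
6 is the only step now ready → 6.
That leaves 1 as the only ready step → 1.
7 needed 1, now all done → 7.
3 needed 7, now all done → 3.
2 is the only step now ready → 2.
That leaves 8 as the only ready step → 8.
4 is the only step now ready → 4.

5 6 1 7 3 2 8 4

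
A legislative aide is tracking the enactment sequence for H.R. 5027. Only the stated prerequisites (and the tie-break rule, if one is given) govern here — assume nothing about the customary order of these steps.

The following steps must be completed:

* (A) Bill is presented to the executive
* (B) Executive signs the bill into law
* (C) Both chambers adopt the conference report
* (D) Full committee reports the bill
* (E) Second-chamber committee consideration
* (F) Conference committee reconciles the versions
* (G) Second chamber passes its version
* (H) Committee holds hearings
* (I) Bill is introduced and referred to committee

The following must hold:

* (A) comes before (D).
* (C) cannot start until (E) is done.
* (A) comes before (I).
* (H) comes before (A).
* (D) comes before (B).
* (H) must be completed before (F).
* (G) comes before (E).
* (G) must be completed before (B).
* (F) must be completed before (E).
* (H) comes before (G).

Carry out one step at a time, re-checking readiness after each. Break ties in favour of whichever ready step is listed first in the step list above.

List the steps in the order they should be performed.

(H) → (A) → (D) → (F) → (G) → (B) → (E) → (C) → (I)

(H) has no prerequisites → (H) first.
Now (A), (F) and (G) have their prerequisites met. (A) is listed earlier, so (A) next.
(D) and (I) now also ready, so the ready set is {(D), (F), (G), (I)}; (D) is listed earlier → (D).
(F), (G) and (I) are all available; (F) is listed earlier → (F).
Ready: (G) and (I). (G) is listed earlier → (G).
Ready: (B), (E) and (I). (B) is listed earlier → (B).
Ready: (E) and (I). (E) is listed earlier → (E).
(C) now also ready, so the ready set is {(C), (I)}; (C) is listed earlier → (C).
(I) is the only step now ready → (I).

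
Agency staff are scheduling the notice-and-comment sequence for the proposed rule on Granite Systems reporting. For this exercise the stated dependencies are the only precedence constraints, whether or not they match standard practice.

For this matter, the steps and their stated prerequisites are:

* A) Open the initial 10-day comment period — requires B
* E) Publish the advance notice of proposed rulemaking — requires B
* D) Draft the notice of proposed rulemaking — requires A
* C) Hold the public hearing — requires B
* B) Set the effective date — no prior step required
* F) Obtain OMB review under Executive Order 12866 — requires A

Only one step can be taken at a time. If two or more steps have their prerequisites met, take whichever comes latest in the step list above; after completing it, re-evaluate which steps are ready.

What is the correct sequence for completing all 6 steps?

B, C, E, A, F, D

Only B has no prerequisites, so it is first.
Now C, E and A have their prerequisites met. C is listed later, so C next.
E and A are both available; E is listed later → E.
That leaves A as the only ready step → A.
Ready: F and D. F is listed later → F.
That leaves D as the only ready step → D.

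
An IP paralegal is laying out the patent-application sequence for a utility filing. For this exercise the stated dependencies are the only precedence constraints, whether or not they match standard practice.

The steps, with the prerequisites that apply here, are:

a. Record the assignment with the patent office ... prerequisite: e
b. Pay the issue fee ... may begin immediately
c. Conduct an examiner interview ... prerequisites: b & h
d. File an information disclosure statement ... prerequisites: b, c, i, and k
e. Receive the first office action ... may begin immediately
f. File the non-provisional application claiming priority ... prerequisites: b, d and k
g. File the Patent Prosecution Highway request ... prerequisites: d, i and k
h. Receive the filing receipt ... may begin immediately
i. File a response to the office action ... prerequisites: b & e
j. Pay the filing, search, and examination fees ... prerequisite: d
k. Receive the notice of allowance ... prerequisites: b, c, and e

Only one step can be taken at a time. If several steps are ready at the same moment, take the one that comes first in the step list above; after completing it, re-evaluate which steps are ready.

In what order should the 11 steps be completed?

b, e, a, h, c, i, k, d, f, g, j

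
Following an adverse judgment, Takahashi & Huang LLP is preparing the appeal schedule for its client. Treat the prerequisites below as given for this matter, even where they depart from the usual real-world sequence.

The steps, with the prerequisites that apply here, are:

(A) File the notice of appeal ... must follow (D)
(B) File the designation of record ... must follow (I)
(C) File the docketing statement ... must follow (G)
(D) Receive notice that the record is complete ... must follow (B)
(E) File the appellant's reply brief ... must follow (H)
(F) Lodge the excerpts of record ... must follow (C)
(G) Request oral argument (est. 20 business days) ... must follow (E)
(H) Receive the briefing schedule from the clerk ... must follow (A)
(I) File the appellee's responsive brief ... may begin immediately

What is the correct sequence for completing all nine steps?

(I) → (B) → (D) → (A) → (H) → (E) → (G) → (C) → (F)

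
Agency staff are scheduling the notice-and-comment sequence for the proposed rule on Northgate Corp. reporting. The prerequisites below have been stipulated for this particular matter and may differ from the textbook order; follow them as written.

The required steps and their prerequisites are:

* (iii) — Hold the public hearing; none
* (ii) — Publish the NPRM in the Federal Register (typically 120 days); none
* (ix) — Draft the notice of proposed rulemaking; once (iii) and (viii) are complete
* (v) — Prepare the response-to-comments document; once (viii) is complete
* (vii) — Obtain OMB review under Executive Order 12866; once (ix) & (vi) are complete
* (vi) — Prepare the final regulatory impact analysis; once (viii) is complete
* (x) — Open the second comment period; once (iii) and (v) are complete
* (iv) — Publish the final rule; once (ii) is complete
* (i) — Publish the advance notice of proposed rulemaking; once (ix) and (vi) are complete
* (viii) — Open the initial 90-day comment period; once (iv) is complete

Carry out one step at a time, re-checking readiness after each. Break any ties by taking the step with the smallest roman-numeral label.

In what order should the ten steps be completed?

Nothing is required for (ii) and (iii). (ii) has the earlier label → (ii) first.
Ready: (iii) and (iv). (iii) has the earlier label → (iii).
(iv) is the only step now ready → (iv).
(viii) needed (iv), now all done → (viii).
Ready: (v), (vi) and (ix). (v) has the earlier label → (v).
Now (vi), (ix) and (x) have their prerequisites met. (vi) has the earlier label, so (vi) next.
Now (ix) and (x) have their prerequisites met. (ix) has the earlier label, so (ix) next.
(i) and (vii) now also ready, so the ready set is {(i), (vii), (x)}; (i) has the earlier label → (i).
Now (vii) and (x) have their prerequisites met. (vii) has the earlier label, so (vii) next.
(x) is the only step now ready → (x).

(ii) → (iii) → (iv) → (viii) → (v) → (vi) → (ix) → (i) → (vii) → (x)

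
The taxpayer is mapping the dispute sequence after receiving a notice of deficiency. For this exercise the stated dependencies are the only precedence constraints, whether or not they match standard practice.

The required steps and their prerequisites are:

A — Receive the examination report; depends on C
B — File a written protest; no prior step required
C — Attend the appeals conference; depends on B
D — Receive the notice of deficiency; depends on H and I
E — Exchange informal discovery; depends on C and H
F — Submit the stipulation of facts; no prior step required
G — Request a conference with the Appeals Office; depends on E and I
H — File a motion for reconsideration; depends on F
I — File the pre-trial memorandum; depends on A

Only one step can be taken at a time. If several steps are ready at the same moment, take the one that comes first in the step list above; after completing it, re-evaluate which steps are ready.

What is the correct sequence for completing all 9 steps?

B and F have no prerequisites; B is listed earlier, so B is first.
Now C and F have their prerequisites met. C is listed earlier, so C next.
A and F are both available; A is listed earlier → A.
I now also ready, so the ready set is {F, I}; F is listed earlier → F.
Now H and I have their prerequisites met. H is listed earlier, so H next.
E now also ready, so the ready set is {E, I}; E is listed earlier → E.
I is the only step now ready → I.
Ready: D and G. D is listed earlier → D.
That leaves G as the only ready step → G.

B, C, A, F, H, E, I, D, G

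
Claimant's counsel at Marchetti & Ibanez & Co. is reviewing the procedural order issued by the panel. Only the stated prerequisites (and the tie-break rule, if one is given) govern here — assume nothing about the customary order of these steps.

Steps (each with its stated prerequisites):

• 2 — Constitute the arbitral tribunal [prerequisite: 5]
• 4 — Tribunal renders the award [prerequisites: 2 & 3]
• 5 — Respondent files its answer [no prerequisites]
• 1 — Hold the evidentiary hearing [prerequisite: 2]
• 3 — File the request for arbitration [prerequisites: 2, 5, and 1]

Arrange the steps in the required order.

5, 2, 1, 3, 4

5 has no prerequisites → 5 first.
2 is the only step now ready → 2.
1 is the only step now ready → 1.
That leaves 3 as the only ready step → 3.
4 needed 2 and 3, now all done → 4.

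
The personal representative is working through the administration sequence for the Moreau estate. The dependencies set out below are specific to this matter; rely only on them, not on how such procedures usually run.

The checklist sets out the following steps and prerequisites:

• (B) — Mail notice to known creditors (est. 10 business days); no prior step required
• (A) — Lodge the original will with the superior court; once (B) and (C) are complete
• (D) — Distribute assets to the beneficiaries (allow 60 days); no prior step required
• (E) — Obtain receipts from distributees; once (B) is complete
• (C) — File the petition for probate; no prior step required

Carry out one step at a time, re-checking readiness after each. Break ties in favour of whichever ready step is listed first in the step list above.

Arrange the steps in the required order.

Nothing is required for (B), (D) and (C). (B) is listed earlier → (B) first.
Now (D), (E) and (C) have their prerequisites met. (D) is listed earlier, so (D) next.
Now (E) and (C) have their prerequisites met. (E) is listed earlier, so (E) next.
(C) is the only step now ready → (C).
That leaves (A) as the only ready step → (A).

(B), (D), (E), (C), (A)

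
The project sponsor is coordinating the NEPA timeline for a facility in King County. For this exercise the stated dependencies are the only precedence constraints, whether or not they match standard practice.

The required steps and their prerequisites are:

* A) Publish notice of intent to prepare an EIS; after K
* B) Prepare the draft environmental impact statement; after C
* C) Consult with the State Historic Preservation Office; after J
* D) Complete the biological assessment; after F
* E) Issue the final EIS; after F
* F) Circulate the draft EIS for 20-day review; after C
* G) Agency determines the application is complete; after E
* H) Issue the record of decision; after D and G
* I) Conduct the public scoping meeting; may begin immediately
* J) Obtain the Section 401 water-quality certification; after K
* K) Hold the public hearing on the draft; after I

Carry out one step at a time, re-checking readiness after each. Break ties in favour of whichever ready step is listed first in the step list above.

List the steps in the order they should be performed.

Only I has no prerequisites, so it is first.
Next only K has its prerequisites met → K.
A and J are both available; A is listed earlier → A.
J needed K, now all done → J.
C needed J, now all done → C.
B and F are both available; B is listed earlier → B.
F needed C, now all done → F.
Now D and E have their prerequisites met. D is listed earlier, so D next.
That leaves E as the only ready step → E.
That leaves G as the only ready step → G.
That leaves H as the only ready step → H.

I K A J C B F D E G H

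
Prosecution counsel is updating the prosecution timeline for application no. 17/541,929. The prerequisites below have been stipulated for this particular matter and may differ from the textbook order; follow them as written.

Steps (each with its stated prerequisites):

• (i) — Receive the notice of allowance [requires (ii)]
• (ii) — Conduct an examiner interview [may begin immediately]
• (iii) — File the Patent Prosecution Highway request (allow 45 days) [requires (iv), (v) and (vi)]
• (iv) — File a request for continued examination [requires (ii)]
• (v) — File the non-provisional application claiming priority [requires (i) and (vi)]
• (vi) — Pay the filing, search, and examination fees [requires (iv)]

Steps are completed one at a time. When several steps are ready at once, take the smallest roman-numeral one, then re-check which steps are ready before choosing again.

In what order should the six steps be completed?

(ii), (i), (iv), (vi), (v), (iii)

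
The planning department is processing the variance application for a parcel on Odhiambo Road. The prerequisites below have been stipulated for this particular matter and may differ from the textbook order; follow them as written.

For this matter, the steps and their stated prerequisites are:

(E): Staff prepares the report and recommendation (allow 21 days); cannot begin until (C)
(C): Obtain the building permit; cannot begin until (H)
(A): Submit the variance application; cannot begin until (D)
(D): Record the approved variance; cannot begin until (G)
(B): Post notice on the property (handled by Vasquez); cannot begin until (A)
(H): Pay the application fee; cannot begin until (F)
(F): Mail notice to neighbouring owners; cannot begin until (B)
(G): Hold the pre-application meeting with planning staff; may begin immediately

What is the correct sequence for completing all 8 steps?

(G), (D), (A), (B), (F), (H), (C), (E)

(G) is the only step with nothing outstanding, so it goes first.
That leaves (D) as the only ready step → (D).
(A) needed (D), now all done → (A).
Next only (B) has its prerequisites met → (B).
(F) needed (B), now all done → (F).
Next only (H) has its prerequisites met → (H).
Next only (C) has its prerequisites met → (C).
Next only (E) has its prerequisites met → (E).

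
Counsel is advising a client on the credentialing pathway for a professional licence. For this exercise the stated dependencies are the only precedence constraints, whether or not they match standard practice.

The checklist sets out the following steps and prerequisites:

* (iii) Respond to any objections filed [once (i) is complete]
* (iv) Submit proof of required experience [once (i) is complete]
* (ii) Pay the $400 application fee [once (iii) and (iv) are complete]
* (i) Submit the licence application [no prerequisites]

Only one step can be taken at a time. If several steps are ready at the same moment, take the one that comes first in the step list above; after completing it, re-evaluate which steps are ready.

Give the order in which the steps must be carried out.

(i), (iii), (iv), (ii)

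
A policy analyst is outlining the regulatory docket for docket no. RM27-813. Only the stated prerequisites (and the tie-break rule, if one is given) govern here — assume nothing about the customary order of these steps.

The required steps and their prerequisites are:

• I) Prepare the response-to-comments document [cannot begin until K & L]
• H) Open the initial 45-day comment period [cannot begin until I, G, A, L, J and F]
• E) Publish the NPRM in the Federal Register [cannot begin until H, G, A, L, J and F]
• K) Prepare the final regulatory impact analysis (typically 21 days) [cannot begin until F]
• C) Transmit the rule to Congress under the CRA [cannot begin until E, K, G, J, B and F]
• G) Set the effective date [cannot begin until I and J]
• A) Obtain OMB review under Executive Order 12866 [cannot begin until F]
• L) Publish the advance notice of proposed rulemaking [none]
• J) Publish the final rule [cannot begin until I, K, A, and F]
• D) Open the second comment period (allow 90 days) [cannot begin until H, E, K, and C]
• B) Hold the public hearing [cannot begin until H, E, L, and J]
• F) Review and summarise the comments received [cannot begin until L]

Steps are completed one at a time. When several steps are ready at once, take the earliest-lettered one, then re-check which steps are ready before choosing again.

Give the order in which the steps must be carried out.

L is the only step with nothing outstanding, so it goes first.
F needed L, now all done → F.
Now A and K have their prerequisites met. A has the earlier label, so A next.
K needed F, now all done → K.
I needed K and L, now all done → I.
That leaves J as the only ready step → J.
G needed I and J, now all done → G.
H needed A, F, G, I, J and L, now all done → H.
E needed A, F, G, H, J and L, now all done → E.
Next only B has its prerequisites met → B.
That leaves C as the only ready step → C.
Next only D has its prerequisites met → D.

L, F, A, K, I, J, G, H, E, B, C, D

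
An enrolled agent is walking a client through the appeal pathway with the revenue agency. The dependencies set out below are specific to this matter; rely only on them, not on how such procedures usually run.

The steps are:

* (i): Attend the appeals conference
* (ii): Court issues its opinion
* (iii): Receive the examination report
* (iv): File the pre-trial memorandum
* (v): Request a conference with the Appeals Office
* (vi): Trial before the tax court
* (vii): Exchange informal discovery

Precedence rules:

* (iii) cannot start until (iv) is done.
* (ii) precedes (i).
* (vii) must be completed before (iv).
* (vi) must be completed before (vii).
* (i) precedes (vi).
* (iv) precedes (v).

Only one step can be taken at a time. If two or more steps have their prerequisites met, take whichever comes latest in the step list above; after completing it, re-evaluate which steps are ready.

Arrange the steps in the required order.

(ii) has no prerequisites → (ii) first.
(i) needed (ii), now all done → (i).
Next only (vi) has its prerequisites met → (vi).
(vii) needed (vi), now all done → (vii).
(iv) needed (vii), now all done → (iv).
Now (v) and (iii) have their prerequisites met. (v) is listed later, so (v) next.
Next only (iii) has its prerequisites met → (iii).

(ii), (i), (vi), (vii), (iv), (v), (iii)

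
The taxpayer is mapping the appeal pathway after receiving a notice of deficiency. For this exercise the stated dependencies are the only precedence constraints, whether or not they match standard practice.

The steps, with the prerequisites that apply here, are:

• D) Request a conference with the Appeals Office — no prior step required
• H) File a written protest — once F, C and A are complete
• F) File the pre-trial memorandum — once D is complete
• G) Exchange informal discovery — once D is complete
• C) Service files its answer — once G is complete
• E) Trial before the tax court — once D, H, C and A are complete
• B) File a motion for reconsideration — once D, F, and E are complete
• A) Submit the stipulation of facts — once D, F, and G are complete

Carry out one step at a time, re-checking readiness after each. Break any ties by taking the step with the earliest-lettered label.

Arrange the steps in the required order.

Only D has no prerequisites, so it is first.
Now F and G have their prerequisites met. F has the earlier label, so F next.
Next only G has its prerequisites met → G.
Ready: A and C. A has the earlier label → A.
That leaves C as the only ready step → C.
Next only H has its prerequisites met → H.
E is the only step now ready → E.
B needed D, E and F, now all done → B.

D → F → G → A → C → H → E → B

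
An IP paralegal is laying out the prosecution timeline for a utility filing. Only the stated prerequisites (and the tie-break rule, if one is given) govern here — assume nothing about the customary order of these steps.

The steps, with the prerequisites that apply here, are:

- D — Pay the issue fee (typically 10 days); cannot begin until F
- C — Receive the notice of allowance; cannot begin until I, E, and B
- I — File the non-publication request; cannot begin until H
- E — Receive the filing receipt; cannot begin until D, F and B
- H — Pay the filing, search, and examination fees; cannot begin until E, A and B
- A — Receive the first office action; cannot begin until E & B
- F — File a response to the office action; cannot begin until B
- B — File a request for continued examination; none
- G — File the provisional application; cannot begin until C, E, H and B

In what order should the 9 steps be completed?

B, F, D, E, A, H, I, C, G

B has no prerequisites → B first.
F is the only step now ready → F.
D is the only step now ready → D.
Next only E has its prerequisites met → E.
A is the only step now ready → A.
Next only H has its prerequisites met → H.
I needed H, now all done → I.
C needed I, E and B, now all done → C.
That leaves G as the only ready step → G.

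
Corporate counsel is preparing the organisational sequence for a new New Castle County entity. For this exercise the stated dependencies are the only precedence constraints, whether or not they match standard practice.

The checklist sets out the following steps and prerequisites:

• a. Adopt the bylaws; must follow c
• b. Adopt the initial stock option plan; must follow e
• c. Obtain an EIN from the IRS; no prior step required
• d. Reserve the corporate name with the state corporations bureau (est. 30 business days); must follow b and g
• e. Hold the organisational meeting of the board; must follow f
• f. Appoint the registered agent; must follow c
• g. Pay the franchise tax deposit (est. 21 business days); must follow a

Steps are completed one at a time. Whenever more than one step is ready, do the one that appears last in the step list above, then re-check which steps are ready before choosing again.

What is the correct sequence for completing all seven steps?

c → f → e → b → a → g → d

Only c has no prerequisites, so it is first.
Now f and a have their prerequisites met. f is listed later, so f next.
e now also ready, so the ready set is {e, a}; e is listed later → e.
b now also ready, so the ready set is {b, a}; b is listed later → b.
Next only a has its prerequisites met → a.
That leaves g as the only ready step → g.
d needed g and b, now all done → d.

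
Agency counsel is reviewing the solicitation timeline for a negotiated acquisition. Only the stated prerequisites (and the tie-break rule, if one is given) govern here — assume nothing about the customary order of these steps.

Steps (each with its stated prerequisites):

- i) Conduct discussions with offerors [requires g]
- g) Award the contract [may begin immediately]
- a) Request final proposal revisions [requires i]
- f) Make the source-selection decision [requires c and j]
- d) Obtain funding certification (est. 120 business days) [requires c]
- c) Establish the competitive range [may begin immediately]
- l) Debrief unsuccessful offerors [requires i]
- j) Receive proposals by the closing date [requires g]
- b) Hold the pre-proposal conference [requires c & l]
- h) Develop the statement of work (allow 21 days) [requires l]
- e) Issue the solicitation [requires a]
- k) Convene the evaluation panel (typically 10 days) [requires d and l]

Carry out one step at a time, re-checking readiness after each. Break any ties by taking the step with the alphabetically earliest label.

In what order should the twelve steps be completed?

c and g have no prerequisites; c has the earlier label, so c is first.
Now d and g have their prerequisites met. d has the earlier label, so d next.
g is the only step now ready → g.
i and j are both available; i has the earlier label → i.
a and l now also ready, so the ready set is {a, j, l}; a has the earlier label → a.
Ready: e, j and l. e has the earlier label → e.
Now j and l have their prerequisites met. j has the earlier label, so j next.
f now also ready, so the ready set is {f, l}; f has the earlier label → f.
That leaves l as the only ready step → l.
Now b, h and k have their prerequisites met. b has the earlier label, so b next.
Ready: h and k. h has the earlier label → h.
k is the only step now ready → k.

c, d, g, i, a, e, j, f, l, b, h, k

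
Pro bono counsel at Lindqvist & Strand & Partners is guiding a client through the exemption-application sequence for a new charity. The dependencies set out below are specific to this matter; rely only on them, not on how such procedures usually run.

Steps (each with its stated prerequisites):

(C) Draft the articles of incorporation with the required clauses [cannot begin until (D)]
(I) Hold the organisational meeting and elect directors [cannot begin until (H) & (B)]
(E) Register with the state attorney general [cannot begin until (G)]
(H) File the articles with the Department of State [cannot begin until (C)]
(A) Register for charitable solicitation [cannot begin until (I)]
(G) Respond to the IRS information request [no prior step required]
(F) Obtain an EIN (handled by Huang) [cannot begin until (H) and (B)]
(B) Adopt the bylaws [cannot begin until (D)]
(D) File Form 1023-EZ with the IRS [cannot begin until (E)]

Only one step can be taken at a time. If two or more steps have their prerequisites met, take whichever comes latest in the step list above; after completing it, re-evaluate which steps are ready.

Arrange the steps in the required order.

(G) → (E) → (D) → (B) → (C) → (H) → (F) → (I) → (A)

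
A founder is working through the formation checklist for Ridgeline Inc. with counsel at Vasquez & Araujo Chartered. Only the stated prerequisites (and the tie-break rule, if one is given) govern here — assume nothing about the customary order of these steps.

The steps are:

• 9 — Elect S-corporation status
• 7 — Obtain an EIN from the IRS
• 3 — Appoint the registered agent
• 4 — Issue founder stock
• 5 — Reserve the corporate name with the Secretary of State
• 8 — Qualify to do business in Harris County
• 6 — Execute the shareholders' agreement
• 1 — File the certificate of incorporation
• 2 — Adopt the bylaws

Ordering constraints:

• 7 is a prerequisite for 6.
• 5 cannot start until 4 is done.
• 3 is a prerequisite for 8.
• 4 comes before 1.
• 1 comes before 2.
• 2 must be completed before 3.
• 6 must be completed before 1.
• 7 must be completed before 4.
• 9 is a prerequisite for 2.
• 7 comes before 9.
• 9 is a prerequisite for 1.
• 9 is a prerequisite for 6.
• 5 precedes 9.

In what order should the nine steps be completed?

7 4 5 9 6 1 2 3 8

7 is the only step with nothing outstanding, so it goes first.
4 needed 7, now all done → 4.
Next only 5 has its prerequisites met → 5.
9 needed 7 and 5, now all done → 9.
6 is the only step now ready → 6.
Next only 1 has its prerequisites met → 1.
2 needed 9 and 1, now all done → 2.
3 needed 2, now all done → 3.
That leaves 8 as the only ready step → 8.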